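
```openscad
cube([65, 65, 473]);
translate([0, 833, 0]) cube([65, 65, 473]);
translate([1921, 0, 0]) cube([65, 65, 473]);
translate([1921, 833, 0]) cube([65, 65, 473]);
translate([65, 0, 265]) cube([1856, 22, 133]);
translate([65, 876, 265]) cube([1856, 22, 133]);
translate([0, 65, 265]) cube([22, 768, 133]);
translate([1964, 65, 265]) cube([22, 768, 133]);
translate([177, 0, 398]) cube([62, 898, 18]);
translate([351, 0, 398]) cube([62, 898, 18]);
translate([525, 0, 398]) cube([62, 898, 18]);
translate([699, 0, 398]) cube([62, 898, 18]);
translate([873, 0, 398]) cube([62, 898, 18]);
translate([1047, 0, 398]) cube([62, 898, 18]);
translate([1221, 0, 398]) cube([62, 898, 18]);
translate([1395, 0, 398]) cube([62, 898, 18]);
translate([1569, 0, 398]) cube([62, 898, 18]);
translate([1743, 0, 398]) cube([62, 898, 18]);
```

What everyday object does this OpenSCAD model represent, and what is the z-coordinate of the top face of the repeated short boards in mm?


A bed frame. The slat-top height is 416 mm.

Four posts, four rails, and a row of slats — a bed frame. Slats sit on the rails at z = 265 + 133 = 398; with slat thickness 18, the top is 416 mm.


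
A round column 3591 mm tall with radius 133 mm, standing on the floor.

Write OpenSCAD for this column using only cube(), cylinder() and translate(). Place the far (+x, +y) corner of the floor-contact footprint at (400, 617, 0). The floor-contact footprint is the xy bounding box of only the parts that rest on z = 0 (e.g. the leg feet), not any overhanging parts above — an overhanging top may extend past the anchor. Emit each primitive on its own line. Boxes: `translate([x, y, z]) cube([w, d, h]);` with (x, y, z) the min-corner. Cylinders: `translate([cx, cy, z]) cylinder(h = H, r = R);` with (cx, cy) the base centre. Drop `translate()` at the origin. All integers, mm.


translate([267, 484, 0]) cylinder(h = 3591, r = 133);


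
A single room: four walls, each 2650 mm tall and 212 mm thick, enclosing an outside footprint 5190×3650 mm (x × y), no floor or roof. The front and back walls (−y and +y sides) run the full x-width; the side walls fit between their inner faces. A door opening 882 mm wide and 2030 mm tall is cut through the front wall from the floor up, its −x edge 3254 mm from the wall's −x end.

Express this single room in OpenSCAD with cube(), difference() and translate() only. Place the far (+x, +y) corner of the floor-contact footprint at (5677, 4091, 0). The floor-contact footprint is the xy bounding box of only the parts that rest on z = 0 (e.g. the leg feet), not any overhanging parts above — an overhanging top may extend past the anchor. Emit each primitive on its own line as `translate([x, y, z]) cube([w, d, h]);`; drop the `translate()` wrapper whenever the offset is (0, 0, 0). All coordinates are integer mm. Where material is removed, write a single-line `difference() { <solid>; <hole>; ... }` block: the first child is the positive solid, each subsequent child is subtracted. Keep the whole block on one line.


difference() { translate([487, 441, 0]) cube([5190, 212, 2650]); translate([3741, 441, 0]) cube([882, 212, 2030]); }
translate([487, 3879, 0]) cube([5190, 212, 2650]);
translate([487, 653, 0]) cube([212, 3226, 2650]);
translate([5465, 653, 0]) cube([212, 3226, 2650]);


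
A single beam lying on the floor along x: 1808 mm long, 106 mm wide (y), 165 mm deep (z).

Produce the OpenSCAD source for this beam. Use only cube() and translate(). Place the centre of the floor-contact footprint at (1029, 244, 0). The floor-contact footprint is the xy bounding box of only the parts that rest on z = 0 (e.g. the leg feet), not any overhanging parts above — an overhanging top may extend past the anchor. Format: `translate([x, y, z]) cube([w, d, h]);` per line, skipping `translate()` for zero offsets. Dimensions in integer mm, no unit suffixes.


translate([125, 191, 0]) cube([1808, 106, 165]);


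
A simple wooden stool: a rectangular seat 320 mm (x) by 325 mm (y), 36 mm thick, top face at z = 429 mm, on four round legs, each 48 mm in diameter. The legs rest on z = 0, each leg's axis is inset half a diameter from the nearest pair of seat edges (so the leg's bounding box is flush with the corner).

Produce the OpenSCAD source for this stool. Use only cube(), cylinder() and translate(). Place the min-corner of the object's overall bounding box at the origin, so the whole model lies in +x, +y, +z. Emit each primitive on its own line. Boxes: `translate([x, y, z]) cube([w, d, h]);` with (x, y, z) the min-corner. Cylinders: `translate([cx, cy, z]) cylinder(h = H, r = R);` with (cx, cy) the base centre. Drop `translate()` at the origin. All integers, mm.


// leg_h = 429 - 36 = 393
translate([0, 0, 393]) cube([320, 325, 36]);
translate([24, 24, 0]) cylinder(h = 393, r = 24);
translate([296, 24, 0]) cylinder(h = 393, r = 24);
translate([24, 301, 0]) cylinder(h = 393, r = 24);
translate([296, 301, 0]) cylinder(h = 393, r = 24);


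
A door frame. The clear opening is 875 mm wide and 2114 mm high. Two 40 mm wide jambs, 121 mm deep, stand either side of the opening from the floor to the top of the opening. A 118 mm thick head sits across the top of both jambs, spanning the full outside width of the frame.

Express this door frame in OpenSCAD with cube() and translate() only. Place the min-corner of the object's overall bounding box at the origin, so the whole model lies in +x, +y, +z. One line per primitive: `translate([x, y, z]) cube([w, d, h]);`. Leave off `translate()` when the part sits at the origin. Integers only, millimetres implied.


cube([40, 121, 2114]);
translate([915, 0, 0]) cube([40, 121, 2114]);
translate([0, 0, 2114]) cube([955, 121, 118]);


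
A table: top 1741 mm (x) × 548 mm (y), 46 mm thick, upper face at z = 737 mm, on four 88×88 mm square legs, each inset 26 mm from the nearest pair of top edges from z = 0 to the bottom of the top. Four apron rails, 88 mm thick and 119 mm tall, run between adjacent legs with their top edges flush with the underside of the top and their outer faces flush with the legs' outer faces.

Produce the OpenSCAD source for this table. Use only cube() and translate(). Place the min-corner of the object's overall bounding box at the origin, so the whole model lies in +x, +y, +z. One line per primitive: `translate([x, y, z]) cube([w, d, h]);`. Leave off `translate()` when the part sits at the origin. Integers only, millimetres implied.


translate([0, 0, 691]) cube([1741, 548, 46]);
translate([26, 26, 0]) cube([88, 88, 691]);
translate([1627, 26, 0]) cube([88, 88, 691]);
translate([26, 434, 0]) cube([88, 88, 691]);
translate([1627, 434, 0]) cube([88, 88, 691]);
translate([114, 26, 572]) cube([1513, 88, 119]);
translate([114, 434, 572]) cube([1513, 88, 119]);
translate([26, 114, 572]) cube([88, 320, 119]);
translate([1627, 114, 572]) cube([88, 320, 119]);


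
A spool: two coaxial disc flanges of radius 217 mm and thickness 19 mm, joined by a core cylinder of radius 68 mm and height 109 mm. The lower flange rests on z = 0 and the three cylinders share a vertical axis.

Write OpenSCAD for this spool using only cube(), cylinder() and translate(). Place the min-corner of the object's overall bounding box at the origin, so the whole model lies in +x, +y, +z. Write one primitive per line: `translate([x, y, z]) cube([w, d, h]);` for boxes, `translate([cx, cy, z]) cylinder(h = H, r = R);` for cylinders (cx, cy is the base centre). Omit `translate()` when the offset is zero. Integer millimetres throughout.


translate([217, 217, 0]) cylinder(h = 19, r = 217);
translate([217, 217, 19]) cylinder(h = 109, r = 68);
translate([217, 217, 128]) cylinder(h = 19, r = 217);


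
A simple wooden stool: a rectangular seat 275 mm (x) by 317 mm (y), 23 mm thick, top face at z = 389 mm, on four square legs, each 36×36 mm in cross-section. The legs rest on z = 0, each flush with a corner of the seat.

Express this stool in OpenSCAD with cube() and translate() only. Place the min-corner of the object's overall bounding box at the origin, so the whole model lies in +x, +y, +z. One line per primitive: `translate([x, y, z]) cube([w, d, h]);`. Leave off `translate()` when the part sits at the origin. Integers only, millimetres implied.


// leg_h = 389 - 23 = 366
translate([0, 0, 366]) cube([275, 317, 23]);
cube([36, 36, 366]);
translate([239, 0, 0]) cube([36, 36, 366]);
translate([0, 281, 0]) cube([36, 36, 366]);
translate([239, 281, 0]) cube([36, 36, 366]);


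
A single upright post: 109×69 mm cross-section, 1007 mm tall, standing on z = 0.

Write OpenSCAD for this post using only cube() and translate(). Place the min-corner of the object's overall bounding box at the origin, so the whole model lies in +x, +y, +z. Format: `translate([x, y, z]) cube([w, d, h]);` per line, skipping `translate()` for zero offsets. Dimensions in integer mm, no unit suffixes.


cube([109, 69, 1007]);


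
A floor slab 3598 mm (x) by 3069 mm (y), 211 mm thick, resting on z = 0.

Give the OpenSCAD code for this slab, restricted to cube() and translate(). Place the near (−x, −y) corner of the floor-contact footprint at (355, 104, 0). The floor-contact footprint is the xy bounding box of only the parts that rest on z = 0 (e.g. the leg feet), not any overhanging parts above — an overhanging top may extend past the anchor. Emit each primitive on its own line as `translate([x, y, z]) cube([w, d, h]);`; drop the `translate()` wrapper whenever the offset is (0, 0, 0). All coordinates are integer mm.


translate([355, 104, 0]) cube([3598, 3069, 211]);


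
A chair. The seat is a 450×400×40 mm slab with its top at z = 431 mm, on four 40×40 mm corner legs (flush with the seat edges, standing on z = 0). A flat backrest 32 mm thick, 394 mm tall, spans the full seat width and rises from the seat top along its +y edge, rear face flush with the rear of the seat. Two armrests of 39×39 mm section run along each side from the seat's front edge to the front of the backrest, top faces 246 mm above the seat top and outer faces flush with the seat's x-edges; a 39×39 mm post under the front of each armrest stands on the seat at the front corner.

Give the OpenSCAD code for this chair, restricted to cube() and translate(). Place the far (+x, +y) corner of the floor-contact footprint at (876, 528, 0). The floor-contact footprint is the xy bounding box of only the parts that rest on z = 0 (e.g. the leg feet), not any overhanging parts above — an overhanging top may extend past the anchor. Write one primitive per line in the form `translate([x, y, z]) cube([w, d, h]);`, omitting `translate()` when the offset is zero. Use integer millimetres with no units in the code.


// leg_h = 431 - 40 = 391
// arm post h = 246 - 39 = 207
translate([426, 128, 391]) cube([450, 400, 40]);
translate([426, 128, 0]) cube([40, 40, 391]);
translate([836, 128, 0]) cube([40, 40, 391]);
translate([426, 488, 0]) cube([40, 40, 391]);
translate([836, 488, 0]) cube([40, 40, 391]);
translate([426, 496, 431]) cube([450, 32, 394]);
translate([426, 128, 638]) cube([39, 368, 39]);
translate([837, 128, 638]) cube([39, 368, 39]);
translate([426, 128, 431]) cube([39, 39, 207]);
translate([837, 128, 431]) cube([39, 39, 207]);


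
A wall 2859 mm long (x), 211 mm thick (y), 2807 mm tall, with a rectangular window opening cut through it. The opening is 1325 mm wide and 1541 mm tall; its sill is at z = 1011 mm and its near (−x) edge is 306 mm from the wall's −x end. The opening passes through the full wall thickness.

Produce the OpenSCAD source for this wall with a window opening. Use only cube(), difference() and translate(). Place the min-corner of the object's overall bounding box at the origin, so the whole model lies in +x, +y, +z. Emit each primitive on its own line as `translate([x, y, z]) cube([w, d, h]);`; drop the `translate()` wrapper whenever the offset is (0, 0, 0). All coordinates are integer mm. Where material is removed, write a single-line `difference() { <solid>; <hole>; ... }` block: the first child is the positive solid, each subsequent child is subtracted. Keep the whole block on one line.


difference() { cube([2859, 211, 2807]); translate([306, 0, 1011]) cube([1325, 211, 1541]); }


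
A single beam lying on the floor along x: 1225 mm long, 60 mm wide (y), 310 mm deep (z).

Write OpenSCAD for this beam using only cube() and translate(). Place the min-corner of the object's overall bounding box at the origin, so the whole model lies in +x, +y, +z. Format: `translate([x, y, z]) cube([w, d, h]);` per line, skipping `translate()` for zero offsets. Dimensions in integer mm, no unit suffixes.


cube([1225, 60, 310]);


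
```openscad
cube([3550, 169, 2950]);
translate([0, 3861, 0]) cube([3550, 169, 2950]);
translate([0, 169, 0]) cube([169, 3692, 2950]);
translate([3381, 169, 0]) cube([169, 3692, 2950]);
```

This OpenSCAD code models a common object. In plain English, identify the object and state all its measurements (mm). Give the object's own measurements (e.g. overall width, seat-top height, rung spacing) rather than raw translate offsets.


The wall frame of a small rectangular building: four walls, each 2950 mm tall and 169 mm thick, enclosing a footprint 3550 mm (x) by 4030 mm (y) outside-to-outside, with no floor or roof. The front and back walls (the −y and +y sides) span the full width; the two side walls fit between them.


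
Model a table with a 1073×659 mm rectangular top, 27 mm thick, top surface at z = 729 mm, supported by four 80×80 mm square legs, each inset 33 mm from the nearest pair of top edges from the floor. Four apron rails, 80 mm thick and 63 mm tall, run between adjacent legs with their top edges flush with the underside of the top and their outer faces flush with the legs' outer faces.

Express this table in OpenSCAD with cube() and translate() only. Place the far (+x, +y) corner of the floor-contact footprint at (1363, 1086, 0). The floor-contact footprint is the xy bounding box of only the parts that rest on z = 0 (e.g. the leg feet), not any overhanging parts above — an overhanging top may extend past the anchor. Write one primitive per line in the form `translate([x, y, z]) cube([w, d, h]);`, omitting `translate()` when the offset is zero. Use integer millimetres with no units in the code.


// leg_h = 729 - 27 = 702
// apron z = 702 - 63 = 639
translate([323, 460, 702]) cube([1073, 659, 27]);
translate([356, 493, 0]) cube([80, 80, 702]);
translate([1283, 493, 0]) cube([80, 80, 702]);
translate([356, 1006, 0]) cube([80, 80, 702]);
translate([1283, 1006, 0]) cube([80, 80, 702]);
translate([436, 493, 639]) cube([847, 80, 63]);
translate([436, 1006, 639]) cube([847, 80, 63]);
translate([356, 573, 639]) cube([80, 433, 63]);
translate([1283, 573, 639]) cube([80, 433, 63]);


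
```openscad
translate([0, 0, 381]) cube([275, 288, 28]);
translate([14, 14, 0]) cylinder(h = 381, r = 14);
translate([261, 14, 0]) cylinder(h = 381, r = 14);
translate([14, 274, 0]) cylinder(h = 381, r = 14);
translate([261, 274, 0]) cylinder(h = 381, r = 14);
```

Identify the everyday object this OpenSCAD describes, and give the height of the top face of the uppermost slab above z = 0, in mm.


A stool. The seat height is 409 mm.

A 275×288×28 slab at z = 381 on four corner cylinders — a stool. The seat top is 381 + 28 = 409 mm.


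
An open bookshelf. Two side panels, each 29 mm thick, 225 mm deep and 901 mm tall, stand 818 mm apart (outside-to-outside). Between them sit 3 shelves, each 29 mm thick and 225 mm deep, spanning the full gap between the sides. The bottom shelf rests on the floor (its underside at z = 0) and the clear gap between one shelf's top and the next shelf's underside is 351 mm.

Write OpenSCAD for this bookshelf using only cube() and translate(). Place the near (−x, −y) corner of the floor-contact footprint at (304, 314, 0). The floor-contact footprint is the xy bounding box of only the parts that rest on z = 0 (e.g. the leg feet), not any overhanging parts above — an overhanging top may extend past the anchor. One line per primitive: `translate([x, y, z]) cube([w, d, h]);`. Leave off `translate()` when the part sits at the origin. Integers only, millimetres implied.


translate([304, 314, 0]) cube([29, 225, 901]);
translate([1093, 314, 0]) cube([29, 225, 901]);
translate([333, 314, 0]) cube([760, 225, 29]);
translate([333, 314, 380]) cube([760, 225, 29]);
translate([333, 314, 760]) cube([760, 225, 29]);


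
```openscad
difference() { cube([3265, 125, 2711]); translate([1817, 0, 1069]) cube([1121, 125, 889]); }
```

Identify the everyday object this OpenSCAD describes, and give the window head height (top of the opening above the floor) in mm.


A wall with a window opening. The window head height is 1958 mm.

A wall with a rectangular opening subtracted — a window. Sill at z = 1069, opening 889 mm tall, so the head is at 1069 + 889 = 1958 mm.


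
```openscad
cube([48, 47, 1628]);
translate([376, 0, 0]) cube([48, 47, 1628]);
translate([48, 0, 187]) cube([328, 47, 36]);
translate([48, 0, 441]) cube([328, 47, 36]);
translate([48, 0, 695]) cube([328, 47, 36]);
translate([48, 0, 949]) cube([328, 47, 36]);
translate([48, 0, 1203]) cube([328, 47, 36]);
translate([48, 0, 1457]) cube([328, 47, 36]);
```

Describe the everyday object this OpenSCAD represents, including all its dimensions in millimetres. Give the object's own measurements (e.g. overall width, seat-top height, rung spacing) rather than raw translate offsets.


A straight ladder. Two 48×47 mm vertical rails, 1628 mm tall, stand 424 mm apart (outside-to-outside) with their front faces coplanar on the −y side. 6 rungs, each 47 mm deep and 36 mm tall, span between the inner faces of the rails, front faces flush with the rails. The lowest rung's underside is at z = 187 mm and rungs are spaced 254 mm apart (underside to underside).


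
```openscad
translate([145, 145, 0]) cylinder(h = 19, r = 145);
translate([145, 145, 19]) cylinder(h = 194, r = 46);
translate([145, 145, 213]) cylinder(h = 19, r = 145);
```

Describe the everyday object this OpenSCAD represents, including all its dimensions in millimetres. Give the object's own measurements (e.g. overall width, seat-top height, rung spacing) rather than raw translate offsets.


A spool: two coaxial disc flanges of radius 145 mm and thickness 19 mm, joined by a core cylinder of radius 46 mm and height 194 mm. The lower flange rests on z = 0 and the three cylinders share a vertical axis.


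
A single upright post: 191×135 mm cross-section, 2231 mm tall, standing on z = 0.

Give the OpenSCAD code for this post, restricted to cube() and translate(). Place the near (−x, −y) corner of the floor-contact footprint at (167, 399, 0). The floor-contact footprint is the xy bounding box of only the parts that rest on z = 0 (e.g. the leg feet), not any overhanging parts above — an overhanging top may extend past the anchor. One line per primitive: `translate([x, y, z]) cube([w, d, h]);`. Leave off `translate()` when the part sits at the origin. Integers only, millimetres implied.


translate([167, 399, 0]) cube([191, 135, 2231]);


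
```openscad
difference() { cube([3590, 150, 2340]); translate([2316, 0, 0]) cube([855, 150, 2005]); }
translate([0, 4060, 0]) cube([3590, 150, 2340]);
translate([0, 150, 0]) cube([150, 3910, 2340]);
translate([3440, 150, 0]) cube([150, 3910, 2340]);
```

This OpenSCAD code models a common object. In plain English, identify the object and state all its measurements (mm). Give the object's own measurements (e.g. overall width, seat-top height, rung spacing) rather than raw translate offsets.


A single room: four walls, each 2340 mm tall and 150 mm thick, enclosing an outside footprint 3590×4210 mm (x × y), no floor or roof. The front and back walls (−y and +y sides) run the full x-width; the side walls fit between their inner faces. A door opening 855 mm wide and 2005 mm tall is cut through the front wall from the floor up, its −x edge 2316 mm from the wall's −x end.


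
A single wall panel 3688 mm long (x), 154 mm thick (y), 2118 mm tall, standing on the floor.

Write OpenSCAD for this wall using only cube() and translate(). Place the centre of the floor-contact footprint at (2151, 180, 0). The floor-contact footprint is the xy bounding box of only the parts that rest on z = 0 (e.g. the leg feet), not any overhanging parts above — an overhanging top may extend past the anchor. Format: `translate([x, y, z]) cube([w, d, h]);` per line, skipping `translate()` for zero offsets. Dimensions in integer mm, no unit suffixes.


translate([307, 103, 0]) cube([3688, 154, 2118]);


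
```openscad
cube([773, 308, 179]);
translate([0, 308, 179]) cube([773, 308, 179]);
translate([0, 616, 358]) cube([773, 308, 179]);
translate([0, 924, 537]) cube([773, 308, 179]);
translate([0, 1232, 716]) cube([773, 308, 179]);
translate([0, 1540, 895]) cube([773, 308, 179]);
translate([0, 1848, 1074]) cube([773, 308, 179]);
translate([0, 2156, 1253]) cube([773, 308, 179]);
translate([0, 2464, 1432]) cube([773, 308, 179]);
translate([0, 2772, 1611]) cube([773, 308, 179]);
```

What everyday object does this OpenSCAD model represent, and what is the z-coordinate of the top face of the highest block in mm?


A staircase. The total rise is 1790 mm.

10 identical blocks, each offset up and back from the previous — a staircase. Each step is 179 mm tall and there are 10 of them, so the total rise is 10 × 179 = 1790 mm.


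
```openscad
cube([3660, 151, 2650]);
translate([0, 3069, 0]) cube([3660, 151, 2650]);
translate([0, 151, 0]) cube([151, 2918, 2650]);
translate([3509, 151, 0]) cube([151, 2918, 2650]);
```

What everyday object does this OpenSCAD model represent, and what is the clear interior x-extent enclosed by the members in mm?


A house (or room) frame. The interior width is 3358 mm.

Four 2650 mm walls enclosing a rectangle with no floor or roof — a room or house frame. Outside width is 3660 mm and wall thickness is 151 mm, so the interior width is 3660 − 2 × 151 = 3358 mm.


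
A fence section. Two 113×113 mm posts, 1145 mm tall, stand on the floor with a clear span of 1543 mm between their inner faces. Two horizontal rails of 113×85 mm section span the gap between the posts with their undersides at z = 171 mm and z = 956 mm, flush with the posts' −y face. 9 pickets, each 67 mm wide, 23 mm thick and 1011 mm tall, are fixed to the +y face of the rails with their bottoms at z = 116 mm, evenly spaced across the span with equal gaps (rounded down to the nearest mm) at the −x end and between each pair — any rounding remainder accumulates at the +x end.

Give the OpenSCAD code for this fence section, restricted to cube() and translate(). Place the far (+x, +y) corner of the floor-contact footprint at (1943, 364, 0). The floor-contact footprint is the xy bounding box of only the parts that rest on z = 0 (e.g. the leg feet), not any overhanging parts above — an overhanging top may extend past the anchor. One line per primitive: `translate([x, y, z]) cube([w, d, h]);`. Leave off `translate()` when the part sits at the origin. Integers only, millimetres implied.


translate([174, 251, 0]) cube([113, 113, 1145]);
translate([1830, 251, 0]) cube([113, 113, 1145]);
translate([287, 251, 171]) cube([1543, 113, 85]);
translate([287, 251, 956]) cube([1543, 113, 85]);
translate([381, 364, 116]) cube([67, 23, 1011]);
translate([542, 364, 116]) cube([67, 23, 1011]);
translate([703, 364, 116]) cube([67, 23, 1011]);
translate([864, 364, 116]) cube([67, 23, 1011]);
translate([1025, 364, 116]) cube([67, 23, 1011]);
translate([1186, 364, 116]) cube([67, 23, 1011]);
translate([1347, 364, 116]) cube([67, 23, 1011]);
translate([1508, 364, 116]) cube([67, 23, 1011]);
translate([1669, 364, 116]) cube([67, 23, 1011]);


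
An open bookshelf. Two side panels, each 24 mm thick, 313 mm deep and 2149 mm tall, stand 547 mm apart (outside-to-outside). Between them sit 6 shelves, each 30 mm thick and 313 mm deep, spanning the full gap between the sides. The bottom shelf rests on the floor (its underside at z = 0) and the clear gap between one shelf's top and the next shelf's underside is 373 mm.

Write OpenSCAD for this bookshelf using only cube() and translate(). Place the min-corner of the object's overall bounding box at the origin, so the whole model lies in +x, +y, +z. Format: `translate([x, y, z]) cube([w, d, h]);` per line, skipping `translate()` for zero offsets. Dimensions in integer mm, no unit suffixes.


cube([24, 313, 2149]);
translate([523, 0, 0]) cube([24, 313, 2149]);
translate([24, 0, 0]) cube([499, 313, 30]);
translate([24, 0, 403]) cube([499, 313, 30]);
translate([24, 0, 806]) cube([499, 313, 30]);
translate([24, 0, 1209]) cube([499, 313, 30]);
translate([24, 0, 1612]) cube([499, 313, 30]);
translate([24, 0, 2015]) cube([499, 313, 30]);


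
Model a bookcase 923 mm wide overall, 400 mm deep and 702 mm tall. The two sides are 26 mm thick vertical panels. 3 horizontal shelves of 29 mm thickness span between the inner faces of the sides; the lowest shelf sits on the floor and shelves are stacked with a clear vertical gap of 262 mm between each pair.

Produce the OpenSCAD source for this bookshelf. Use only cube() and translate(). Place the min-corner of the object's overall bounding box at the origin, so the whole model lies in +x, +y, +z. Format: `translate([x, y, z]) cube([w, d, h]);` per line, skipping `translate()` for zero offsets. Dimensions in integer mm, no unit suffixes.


cube([26, 400, 702]);
translate([897, 0, 0]) cube([26, 400, 702]);
translate([26, 0, 0]) cube([871, 400, 29]);
translate([26, 0, 291]) cube([871, 400, 29]);
translate([26, 0, 582]) cube([871, 400, 29]);


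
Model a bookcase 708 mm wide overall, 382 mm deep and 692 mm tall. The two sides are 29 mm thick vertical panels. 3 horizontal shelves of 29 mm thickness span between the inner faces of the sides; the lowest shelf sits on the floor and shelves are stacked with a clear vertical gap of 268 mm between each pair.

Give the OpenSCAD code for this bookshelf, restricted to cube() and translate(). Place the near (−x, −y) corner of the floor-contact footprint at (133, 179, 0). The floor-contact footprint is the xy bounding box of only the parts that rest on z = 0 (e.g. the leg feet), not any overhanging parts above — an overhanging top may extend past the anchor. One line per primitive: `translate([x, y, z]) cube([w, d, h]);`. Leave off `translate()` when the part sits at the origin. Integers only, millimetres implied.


translate([133, 179, 0]) cube([29, 382, 692]);
translate([812, 179, 0]) cube([29, 382, 692]);
translate([162, 179, 0]) cube([650, 382, 29]);
translate([162, 179, 297]) cube([650, 382, 29]);
translate([162, 179, 594]) cube([650, 382, 29]);


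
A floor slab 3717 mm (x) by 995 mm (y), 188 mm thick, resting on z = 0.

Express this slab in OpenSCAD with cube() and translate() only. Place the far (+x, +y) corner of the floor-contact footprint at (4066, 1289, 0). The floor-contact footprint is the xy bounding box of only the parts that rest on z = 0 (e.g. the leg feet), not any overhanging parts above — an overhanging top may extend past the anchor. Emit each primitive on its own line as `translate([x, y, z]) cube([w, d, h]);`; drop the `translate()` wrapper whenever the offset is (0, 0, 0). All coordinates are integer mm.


translate([349, 294, 0]) cube([3717, 995, 188]);


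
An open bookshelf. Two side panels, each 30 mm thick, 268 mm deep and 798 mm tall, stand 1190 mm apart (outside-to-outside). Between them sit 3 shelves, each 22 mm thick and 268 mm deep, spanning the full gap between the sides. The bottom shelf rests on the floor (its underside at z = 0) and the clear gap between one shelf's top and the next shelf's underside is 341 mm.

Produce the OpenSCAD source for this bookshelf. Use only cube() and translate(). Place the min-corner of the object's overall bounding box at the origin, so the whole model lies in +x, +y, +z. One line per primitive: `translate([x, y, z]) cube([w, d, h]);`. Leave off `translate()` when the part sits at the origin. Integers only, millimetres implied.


cube([30, 268, 798]);
translate([1160, 0, 0]) cube([30, 268, 798]);
translate([30, 0, 0]) cube([1130, 268, 22]);
translate([30, 0, 363]) cube([1130, 268, 22]);
translate([30, 0, 726]) cube([1130, 268, 22]);


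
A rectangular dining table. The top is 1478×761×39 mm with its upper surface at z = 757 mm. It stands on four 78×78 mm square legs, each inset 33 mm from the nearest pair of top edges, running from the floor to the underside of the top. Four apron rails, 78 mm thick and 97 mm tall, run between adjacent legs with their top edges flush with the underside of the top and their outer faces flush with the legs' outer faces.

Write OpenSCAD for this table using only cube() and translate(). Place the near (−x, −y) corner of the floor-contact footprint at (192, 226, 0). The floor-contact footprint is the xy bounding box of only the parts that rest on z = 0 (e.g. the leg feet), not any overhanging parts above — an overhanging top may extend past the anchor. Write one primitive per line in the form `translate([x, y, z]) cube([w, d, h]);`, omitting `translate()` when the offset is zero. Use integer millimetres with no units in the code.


translate([159, 193, 718]) cube([1478, 761, 39]);
translate([192, 226, 0]) cube([78, 78, 718]);
translate([1526, 226, 0]) cube([78, 78, 718]);
translate([192, 843, 0]) cube([78, 78, 718]);
translate([1526, 843, 0]) cube([78, 78, 718]);
translate([270, 226, 621]) cube([1256, 78, 97]);
translate([270, 843, 621]) cube([1256, 78, 97]);
translate([192, 304, 621]) cube([78, 539, 97]);
translate([1526, 304, 621]) cube([78, 539, 97]);


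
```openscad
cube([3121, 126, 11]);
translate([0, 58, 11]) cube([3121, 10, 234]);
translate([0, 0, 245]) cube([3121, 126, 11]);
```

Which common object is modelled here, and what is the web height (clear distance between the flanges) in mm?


An I-beam. The web height is 234 mm.

Two wide flanges with a thin centred web — an I-beam. Overall 256 mm minus two 11 mm flanges gives a web of 256 − 2·11 = 234 mm.


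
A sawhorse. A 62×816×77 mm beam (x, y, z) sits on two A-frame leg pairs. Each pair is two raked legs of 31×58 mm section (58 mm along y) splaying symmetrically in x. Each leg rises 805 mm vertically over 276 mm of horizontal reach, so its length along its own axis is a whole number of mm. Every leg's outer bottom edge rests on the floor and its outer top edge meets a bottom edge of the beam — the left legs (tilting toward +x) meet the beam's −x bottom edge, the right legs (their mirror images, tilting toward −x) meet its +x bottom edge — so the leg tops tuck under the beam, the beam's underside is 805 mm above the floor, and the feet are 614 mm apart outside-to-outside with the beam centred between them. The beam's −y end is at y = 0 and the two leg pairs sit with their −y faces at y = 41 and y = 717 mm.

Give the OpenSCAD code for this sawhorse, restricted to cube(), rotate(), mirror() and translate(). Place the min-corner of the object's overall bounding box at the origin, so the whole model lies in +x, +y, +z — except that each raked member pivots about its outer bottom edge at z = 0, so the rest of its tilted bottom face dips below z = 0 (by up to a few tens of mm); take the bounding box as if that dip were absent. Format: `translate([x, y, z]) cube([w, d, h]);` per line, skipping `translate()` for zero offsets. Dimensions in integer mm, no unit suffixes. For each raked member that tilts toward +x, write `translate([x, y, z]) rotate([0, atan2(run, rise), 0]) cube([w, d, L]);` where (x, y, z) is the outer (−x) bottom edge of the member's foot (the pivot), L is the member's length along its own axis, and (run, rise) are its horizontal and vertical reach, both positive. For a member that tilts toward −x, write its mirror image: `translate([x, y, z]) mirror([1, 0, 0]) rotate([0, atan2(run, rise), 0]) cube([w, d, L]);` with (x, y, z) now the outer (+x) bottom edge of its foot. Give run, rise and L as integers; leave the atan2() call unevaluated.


// leg length = √(276² + 805²) = 851
// right-leg outer foot x = 2·276 + 62 = 614
// beam min-corner = (276, 0, 805)
translate([276, 0, 805]) cube([62, 816, 77]);
translate([0, 41, 0]) rotate([0, atan2(276, 805), 0]) cube([31, 58, 851]);
translate([614, 41, 0]) mirror([1, 0, 0]) rotate([0, atan2(276, 805), 0]) cube([31, 58, 851]);
translate([0, 717, 0]) rotate([0, atan2(276, 805), 0]) cube([31, 58, 851]);
translate([614, 717, 0]) mirror([1, 0, 0]) rotate([0, atan2(276, 805), 0]) cube([31, 58, 851]);


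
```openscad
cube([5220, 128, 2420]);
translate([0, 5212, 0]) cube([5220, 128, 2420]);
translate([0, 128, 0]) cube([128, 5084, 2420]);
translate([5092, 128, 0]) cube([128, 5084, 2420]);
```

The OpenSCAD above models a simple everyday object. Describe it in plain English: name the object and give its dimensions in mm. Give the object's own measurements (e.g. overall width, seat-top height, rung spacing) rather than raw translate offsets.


The wall frame of a small rectangular building: four walls, each 2420 mm tall and 128 mm thick, enclosing a footprint 5220 mm (x) by 5340 mm (y) outside-to-outside, with no floor or roof. The front and back walls (the −y and +y sides) span the full width; the two side walls fit between them.


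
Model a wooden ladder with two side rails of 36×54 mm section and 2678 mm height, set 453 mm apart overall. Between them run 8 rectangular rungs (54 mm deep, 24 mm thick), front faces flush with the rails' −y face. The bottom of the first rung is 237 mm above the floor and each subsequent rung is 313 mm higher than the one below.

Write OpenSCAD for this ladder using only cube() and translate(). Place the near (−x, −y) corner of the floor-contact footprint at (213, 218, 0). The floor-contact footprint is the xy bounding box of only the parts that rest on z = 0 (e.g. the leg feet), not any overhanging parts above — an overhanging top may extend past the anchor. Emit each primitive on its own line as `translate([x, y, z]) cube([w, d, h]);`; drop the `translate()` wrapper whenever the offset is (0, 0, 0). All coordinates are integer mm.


translate([213, 218, 0]) cube([36, 54, 2678]);
translate([630, 218, 0]) cube([36, 54, 2678]);
translate([249, 218, 237]) cube([381, 54, 24]);
translate([249, 218, 550]) cube([381, 54, 24]);
translate([249, 218, 863]) cube([381, 54, 24]);
translate([249, 218, 1176]) cube([381, 54, 24]);
translate([249, 218, 1489]) cube([381, 54, 24]);
translate([249, 218, 1802]) cube([381, 54, 24]);
translate([249, 218, 2115]) cube([381, 54, 24]);
translate([249, 218, 2428]) cube([381, 54, 24]);


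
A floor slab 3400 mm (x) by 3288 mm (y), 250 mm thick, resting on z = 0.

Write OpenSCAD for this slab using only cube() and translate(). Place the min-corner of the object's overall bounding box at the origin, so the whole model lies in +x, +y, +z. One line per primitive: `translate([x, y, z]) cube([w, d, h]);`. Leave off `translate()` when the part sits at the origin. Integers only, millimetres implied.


cube([3400, 3288, 250]);


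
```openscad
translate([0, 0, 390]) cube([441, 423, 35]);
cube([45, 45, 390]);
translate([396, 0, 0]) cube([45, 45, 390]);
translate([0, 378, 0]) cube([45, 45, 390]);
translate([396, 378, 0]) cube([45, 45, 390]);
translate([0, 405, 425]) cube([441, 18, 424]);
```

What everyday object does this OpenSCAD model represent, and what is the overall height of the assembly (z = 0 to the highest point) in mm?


A chair. The overall height is 849 mm.

A slab on four corner posts with a tall panel at the back — a chair. The seat slab sits at z = 390 with thickness 35, and the 424 mm backrest starts at the seat top, so the overall height is 390 + 35 + 424 = 849 mm.


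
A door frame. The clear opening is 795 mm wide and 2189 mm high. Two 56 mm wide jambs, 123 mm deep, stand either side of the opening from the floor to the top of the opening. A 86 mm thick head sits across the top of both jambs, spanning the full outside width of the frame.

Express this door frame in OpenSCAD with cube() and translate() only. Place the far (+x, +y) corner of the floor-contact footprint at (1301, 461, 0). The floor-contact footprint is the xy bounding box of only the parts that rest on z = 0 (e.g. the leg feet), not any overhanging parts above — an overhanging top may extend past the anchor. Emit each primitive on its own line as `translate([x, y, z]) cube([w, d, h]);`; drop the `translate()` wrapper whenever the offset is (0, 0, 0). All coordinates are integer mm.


translate([394, 338, 0]) cube([56, 123, 2189]);
translate([1245, 338, 0]) cube([56, 123, 2189]);
translate([394, 338, 2189]) cube([907, 123, 86]);


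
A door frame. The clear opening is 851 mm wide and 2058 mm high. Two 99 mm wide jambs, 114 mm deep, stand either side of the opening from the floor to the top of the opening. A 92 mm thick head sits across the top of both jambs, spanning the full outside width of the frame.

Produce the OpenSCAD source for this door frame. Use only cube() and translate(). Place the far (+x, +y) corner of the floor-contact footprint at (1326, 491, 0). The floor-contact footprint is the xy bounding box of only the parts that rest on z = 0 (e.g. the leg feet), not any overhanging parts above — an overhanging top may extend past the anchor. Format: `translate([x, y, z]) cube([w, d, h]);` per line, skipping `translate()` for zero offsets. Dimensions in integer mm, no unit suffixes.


translate([277, 377, 0]) cube([99, 114, 2058]);
translate([1227, 377, 0]) cube([99, 114, 2058]);
translate([277, 377, 2058]) cube([1049, 114, 92]);


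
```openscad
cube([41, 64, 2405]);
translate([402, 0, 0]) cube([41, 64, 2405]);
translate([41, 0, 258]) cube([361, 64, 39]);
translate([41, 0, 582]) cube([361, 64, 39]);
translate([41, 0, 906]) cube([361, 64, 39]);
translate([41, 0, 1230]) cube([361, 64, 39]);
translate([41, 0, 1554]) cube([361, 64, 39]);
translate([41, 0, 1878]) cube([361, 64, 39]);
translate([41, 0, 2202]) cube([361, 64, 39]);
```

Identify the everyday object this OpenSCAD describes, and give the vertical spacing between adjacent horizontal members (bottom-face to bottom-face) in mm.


A ladder. The rung spacing is 324 mm.

Two tall 41×64 posts with 7 short bars between them — a ladder. Adjacent rungs sit at z = 258 and z = 582, so the spacing is 582 − 258 = 324 mm.


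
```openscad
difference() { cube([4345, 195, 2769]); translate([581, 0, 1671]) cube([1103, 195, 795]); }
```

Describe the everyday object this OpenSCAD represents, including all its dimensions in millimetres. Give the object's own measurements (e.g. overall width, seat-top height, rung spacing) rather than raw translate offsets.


A wall 4345 mm long (x), 195 mm thick (y), 2769 mm tall, with a rectangular window opening cut through it. The opening is 1103 mm wide and 795 mm tall; its sill is at z = 1671 mm and its near (−x) edge is 581 mm from the wall's −x end. The opening passes through the full wall thickness.


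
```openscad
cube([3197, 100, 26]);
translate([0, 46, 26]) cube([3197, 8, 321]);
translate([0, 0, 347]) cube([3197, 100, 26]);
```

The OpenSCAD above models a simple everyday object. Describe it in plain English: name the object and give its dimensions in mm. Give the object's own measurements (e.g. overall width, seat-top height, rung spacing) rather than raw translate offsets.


An I-beam lying along x, 3197 mm long. Overall section height 373 mm. Two flanges 100 mm wide (y) and 26 mm thick, one on the floor and one at the top; a web 8 mm thick runs between them, centred on the flange width.


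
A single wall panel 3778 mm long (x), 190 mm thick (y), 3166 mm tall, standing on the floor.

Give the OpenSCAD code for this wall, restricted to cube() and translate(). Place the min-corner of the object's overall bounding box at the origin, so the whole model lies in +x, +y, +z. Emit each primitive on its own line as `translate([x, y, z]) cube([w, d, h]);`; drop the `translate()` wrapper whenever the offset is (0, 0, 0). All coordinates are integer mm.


cube([3778, 190, 3166]);


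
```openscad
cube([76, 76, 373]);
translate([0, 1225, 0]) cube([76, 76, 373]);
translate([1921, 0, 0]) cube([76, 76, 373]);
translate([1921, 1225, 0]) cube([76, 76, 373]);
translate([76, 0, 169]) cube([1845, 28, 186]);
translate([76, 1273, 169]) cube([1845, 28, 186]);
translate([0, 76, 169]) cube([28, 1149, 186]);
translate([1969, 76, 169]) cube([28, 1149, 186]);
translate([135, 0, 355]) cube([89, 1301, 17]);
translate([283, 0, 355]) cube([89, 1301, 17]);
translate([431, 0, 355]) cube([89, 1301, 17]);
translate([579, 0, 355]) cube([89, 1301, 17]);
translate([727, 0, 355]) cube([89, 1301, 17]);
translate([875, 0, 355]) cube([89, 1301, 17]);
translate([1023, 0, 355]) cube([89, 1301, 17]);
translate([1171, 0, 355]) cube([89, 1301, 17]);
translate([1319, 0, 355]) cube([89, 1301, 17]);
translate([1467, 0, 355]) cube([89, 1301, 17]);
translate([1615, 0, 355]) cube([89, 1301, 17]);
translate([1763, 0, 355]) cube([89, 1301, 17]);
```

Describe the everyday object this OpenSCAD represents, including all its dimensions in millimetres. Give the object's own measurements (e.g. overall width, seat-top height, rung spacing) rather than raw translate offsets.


A bed frame 1997 mm long (x) by 1301 mm wide (y). Four 76×76 mm corner posts, 373 mm tall, at the corners of the footprint. Four rails of 28 mm thickness and 186 mm height run between adjacent posts with their undersides at z = 169 mm, their outer faces flush with the outside of the frame (the two x-running rails run between the posts' inner faces; the two y-running rails run between the posts' inner faces). 12 slats, each 89 mm wide (x) and 17 mm thick, lie across the top of the two x-running rails, running the full 1301 mm width of the frame in y; along x they sit between the end posts with a 59 mm gap after the −x posts and between neighbouring slats, leaving 69 mm before the +x posts.
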